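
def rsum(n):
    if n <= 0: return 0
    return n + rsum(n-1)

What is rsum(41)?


rsum(41)
= 41 + 40 + 39 + 38 + 37 + 36 + 35 + 34 + 33 + 32 + 31 + 30 + 29 + 28 + 27 + 26 + 25 + 24 + 23 + 22 + 21 + 20 + 19 + 18 + 17 + 16 + 15 + 14 + 13 + 12 + 11 + 10 + 9 + 8 + 7 + 6 + 5 + 4 + 3 + 2 + 1 + rsum(0)
= 41 + 40 + 39 + 38 + 37 + 36 + 35 + 34 + 33 + 32 + 31 + 30 + 29 + 28 + 27 + 26 + 25 + 24 + 23 + 22 + 21 + 20 + 19 + 18 + 17 + 16 + 15 + 14 + 13 + 12 + 11 + 10 + 9 + 8 + 7 + 6 + 5 + 4 + 3 + 2 + 1 + 0
= 861

861


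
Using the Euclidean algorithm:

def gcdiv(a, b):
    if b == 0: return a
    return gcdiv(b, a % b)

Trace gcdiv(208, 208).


gcdiv(208, 208) = gcdiv(208, 0)
gcdiv(208, 0) = 208  (base case)

208


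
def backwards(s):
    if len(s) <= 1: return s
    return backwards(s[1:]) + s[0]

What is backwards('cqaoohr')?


backwards('cqaoohr') = backwards('qaoohr') + 'c'
backwards('qaoohr') = backwards('aoohr') + 'q'
backwards('aoohr') = backwards('oohr') + 'a'
backwards('oohr') = backwards('ohr') + 'o'
backwards('ohr') = backwards('hr') + 'o'
backwards('hr') = backwards('r') + 'h'
backwards('r') = 'r'  (base case)
Concatenating: 'r' + 'h' + 'o' + 'o' + 'a' + 'q' + 'c' = 'rhooaqc'

rhooaqc


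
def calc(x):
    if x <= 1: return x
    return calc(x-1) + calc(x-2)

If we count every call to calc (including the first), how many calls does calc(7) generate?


Let C(n) = total calls for calc(n)
C(0) = 1, C(1) = 1
C(2) = 1 + C(1) + C(0) = 1 + 1 + 1 = 3
C(3) = 1 + C(2) + C(1) = 1 + 3 + 1 = 5
C(4) = 1 + C(3) + C(2) = 1 + 5 + 3 = 9
C(5) = 1 + C(4) + C(3) = 1 + 9 + 5 = 15
C(6) = 1 + C(5) + C(4) = 1 + 15 + 9 = 25
C(7) = 1 + C(6) + C(5) = 1 + 25 + 15 = 41

41


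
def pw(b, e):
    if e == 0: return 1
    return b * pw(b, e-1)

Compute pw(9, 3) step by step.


pw(9, 3)
= 9 * pw(9, 2)
= 9 * 9 * pw(9, 1)
= 9 * 9 * 9 * pw(9, 0)
= 9 * 9 * 9 * 1
= 729

729


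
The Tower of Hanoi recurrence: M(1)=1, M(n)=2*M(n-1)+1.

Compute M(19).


M(19) = 2 * M(18) + 1
M(18) = 2 * M(17) + 1
M(17) = 2 * M(16) + 1
M(16) = 2 * M(15) + 1
M(15) = 2 * M(14) + 1
M(14) = 2 * M(13) + 1
M(13) = 2 * M(12) + 1
M(12) = 2 * M(11) + 1
M(11) = 2 * M(10) + 1
M(10) = 2 * M(9) + 1
M(9) = 2 * M(8) + 1
M(8) = 2 * M(7) + 1
M(7) = 2 * M(6) + 1
M(6) = 2 * M(5) + 1
M(5) = 2 * M(4) + 1
M(4) = 2 * M(3) + 1
M(3) = 2 * M(2) + 1
M(2) = 2 * M(1) + 1
M(1) = 1  (base case)
M(2) = 2 * 1 + 1 = 3
M(3) = 2 * 3 + 1 = 7
M(4) = 2 * 7 + 1 = 15
M(5) = 2 * 15 + 1 = 31
M(6) = 2 * 31 + 1 = 63
M(7) = 2 * 63 + 1 = 127
M(8) = 2 * 127 + 1 = 255
M(9) = 2 * 255 + 1 = 511
M(10) = 2 * 511 + 1 = 1023
M(11) = 2 * 1023 + 1 = 2047
M(12) = 2 * 2047 + 1 = 4095
M(13) = 2 * 4095 + 1 = 8191
M(14) = 2 * 8191 + 1 = 16383
M(15) = 2 * 16383 + 1 = 32767
M(16) = 2 * 32767 + 1 = 65535
M(17) = 2 * 65535 + 1 = 131071
M(18) = 2 * 131071 + 1 = 262143
M(19) = 2 * 262143 + 1 = 524287

524287


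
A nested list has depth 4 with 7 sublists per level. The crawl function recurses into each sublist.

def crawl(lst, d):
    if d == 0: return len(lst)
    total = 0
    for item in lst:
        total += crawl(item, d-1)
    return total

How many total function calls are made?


At depth 0 (root): 1 call
At depth 1: each of 1 parents calls crawl on 7 children = 7 calls
At depth 2: each of 7 parents calls crawl on 7 children = 49 calls
At depth 3: each of 49 parents calls crawl on 7 children = 343 calls
At depth 4: each of 343 parents calls crawl on 7 children = 2401 calls
Total: 1 + 7 + 49 + 343 + 2401 = 2801

2801


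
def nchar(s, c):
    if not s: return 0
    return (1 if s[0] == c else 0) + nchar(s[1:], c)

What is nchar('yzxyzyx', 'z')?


s[0]='y' != 'z' -> 0
s[0]='z' == 'z' -> 1
s[0]='x' != 'z' -> 0
s[0]='y' != 'z' -> 0
s[0]='z' == 'z' -> 1
s[0]='y' != 'z' -> 0
s[0]='x' != 'z' -> 0
Sum: 0 + 1 + 0 + 0 + 1 + 0 + 0 = 2

2


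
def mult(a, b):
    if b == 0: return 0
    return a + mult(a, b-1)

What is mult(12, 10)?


mult(12, 10) = 12 + mult(12, 9)
mult(12, 9) = 12 + mult(12, 8)
mult(12, 8) = 12 + mult(12, 7)
mult(12, 7) = 12 + mult(12, 6)
mult(12, 6) = 12 + mult(12, 5)
mult(12, 5) = 12 + mult(12, 4)
mult(12, 4) = 12 + mult(12, 3)
mult(12, 3) = 12 + mult(12, 2)
mult(12, 2) = 12 + mult(12, 1)
mult(12, 1) = 12 + mult(12, 0)
mult(12, 0) = 0  (base case)
Total: 12 + 12 + 12 + 12 + 12 + 12 + 12 + 12 + 12 + 12 + 0 = 120

120


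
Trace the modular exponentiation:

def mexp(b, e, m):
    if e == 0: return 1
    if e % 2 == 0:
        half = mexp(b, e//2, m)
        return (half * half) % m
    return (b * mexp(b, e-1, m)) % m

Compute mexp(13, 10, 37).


mexp(13, 10, 37): e is even, compute mexp(13, 5, 37)
  mexp(13, 5, 37): e is odd, compute mexp(13, 4, 37)
    mexp(13, 4, 37): e is even, compute mexp(13, 2, 37)
      mexp(13, 2, 37): e is even, compute mexp(13, 1, 37)
        mexp(13, 1, 37): e is odd, compute mexp(13, 0, 37)
          mexp(13, 0, 37) = 1
        (13 * 1) % 37 = 13
      half=13, (13*13) % 37 = 21
    half=21, (21*21) % 37 = 34
  (13 * 34) % 37 = 35
half=35, (35*35) % 37 = 4

4


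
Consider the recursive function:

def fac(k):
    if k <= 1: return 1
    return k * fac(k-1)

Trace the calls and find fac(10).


fac(10)
= 10 * fac(9)
= 10 * 9 * fac(8)
= 10 * 9 * 8 * fac(7)
= 10 * 9 * 8 * 7 * fac(6)
= 10 * 9 * 8 * 7 * 6 * fac(5)
= 10 * 9 * 8 * 7 * 6 * 5 * fac(4)
= 10 * 9 * 8 * 7 * 6 * 5 * 4 * fac(3)
= 10 * 9 * 8 * 7 * 6 * 5 * 4 * 3 * fac(2)
= 10 * 9 * 8 * 7 * 6 * 5 * 4 * 3 * 2 * fac(1)
= 10 * 9 * 8 * 7 * 6 * 5 * 4 * 3 * 2 * 1
= 3628800

3628800


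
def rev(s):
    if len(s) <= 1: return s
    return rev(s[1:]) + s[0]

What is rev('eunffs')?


rev('eunffs') = rev('unffs') + 'e'
rev('unffs') = rev('nffs') + 'u'
rev('nffs') = rev('ffs') + 'n'
rev('ffs') = rev('fs') + 'f'
rev('fs') = rev('s') + 'f'
rev('s') = 's'  (base case)
Concatenating: 's' + 'f' + 'f' + 'n' + 'u' + 'e' = 'sffnue'

sffnue


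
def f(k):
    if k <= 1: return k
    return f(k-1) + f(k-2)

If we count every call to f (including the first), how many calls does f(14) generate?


Let C(n) = total calls for f(n)
C(0) = 1, C(1) = 1
C(2) = 1 + C(1) + C(0) = 1 + 1 + 1 = 3
C(3) = 1 + C(2) + C(1) = 1 + 3 + 1 = 5
C(4) = 1 + C(3) + C(2) = 1 + 5 + 3 = 9
C(5) = 1 + C(4) + C(3) = 1 + 9 + 5 = 15
C(6) = 1 + C(5) + C(4) = 1 + 15 + 9 = 25
C(7) = 1 + C(6) + C(5) = 1 + 25 + 15 = 41
C(8) = 1 + C(7) + C(6) = 1 + 41 + 25 = 67
C(9) = 1 + C(8) + C(7) = 1 + 67 + 41 = 109
C(10) = 1 + C(9) + C(8) = 1 + 109 + 67 = 177
C(11) = 1 + C(10) + C(9) = 1 + 177 + 109 = 287
C(12) = 1 + C(11) + C(10) = 1 + 287 + 177 = 465
C(13) = 1 + C(12) + C(11) = 1 + 465 + 287 = 753
C(14) = 1 + C(13) + C(12) = 1 + 753 + 465 = 1219

1219


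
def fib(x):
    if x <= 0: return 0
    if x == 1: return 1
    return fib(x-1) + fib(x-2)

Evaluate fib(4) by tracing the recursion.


Computing fib(4) bottom-up:
fib(0) = 0
fib(1) = 1
fib(2) = fib(1) + fib(0) = 1 + 0 = 1
fib(3) = fib(2) + fib(1) = 1 + 1 = 2
fib(4) = fib(3) + fib(2) = 2 + 1 = 3

3


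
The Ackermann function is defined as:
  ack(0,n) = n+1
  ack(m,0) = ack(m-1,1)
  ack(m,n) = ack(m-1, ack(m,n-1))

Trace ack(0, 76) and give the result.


ack(0, 76) = 77
Result: ack(0, 76) = 77

77


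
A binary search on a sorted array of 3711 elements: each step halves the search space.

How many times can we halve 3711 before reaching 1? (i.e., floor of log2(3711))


3711 / 2 = 1855
1855 / 2 = 927
927 / 2 = 463
463 / 2 = 231
231 / 2 = 115
115 / 2 = 57
57 / 2 = 28
28 / 2 = 14
14 / 2 = 7
7 / 2 = 3
3 / 2 = 1
Reached 1 after 11 halvings

11


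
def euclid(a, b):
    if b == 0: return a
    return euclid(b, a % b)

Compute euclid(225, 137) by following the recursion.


euclid(225, 137) = euclid(137, 88)
euclid(137, 88) = euclid(88, 49)
euclid(88, 49) = euclid(49, 39)
euclid(49, 39) = euclid(39, 10)
euclid(39, 10) = euclid(10, 9)
euclid(10, 9) = euclid(9, 1)
euclid(9, 1) = euclid(1, 0)
euclid(1, 0) = 1  (base case)

1


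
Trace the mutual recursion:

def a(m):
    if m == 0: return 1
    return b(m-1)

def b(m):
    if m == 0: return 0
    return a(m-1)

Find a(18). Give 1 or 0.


a(18) = b(17)
b(17) = a(16)
a(16) = b(15)
b(15) = a(14)
a(14) = b(13)
b(13) = a(12)
a(12) = b(11)
b(11) = a(10)
a(10) = b(9)
b(9) = a(8)
a(8) = b(7)
b(7) = a(6)
a(6) = b(5)
b(5) = a(4)
a(4) = b(3)
b(3) = a(2)
a(2) = b(1)
b(1) = a(0)
a(0) = 1  (base case)
Result: 1

1


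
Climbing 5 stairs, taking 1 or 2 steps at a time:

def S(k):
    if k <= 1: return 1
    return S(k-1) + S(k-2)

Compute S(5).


Building up from base cases:
S(0) = 1
S(1) = 1
S(2) = S(1) + S(0) = 1 + 1 = 2
S(3) = S(2) + S(1) = 2 + 1 = 3
S(4) = S(3) + S(2) = 3 + 2 = 5
S(5) = S(4) + S(3) = 5 + 3 = 8

8


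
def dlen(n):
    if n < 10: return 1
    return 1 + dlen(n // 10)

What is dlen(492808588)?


dlen(492808588) = 1 + dlen(49280858)
dlen(49280858) = 1 + dlen(4928085)
dlen(4928085) = 1 + dlen(492808)
dlen(492808) = 1 + dlen(49280)
dlen(49280) = 1 + dlen(4928)
dlen(4928) = 1 + dlen(492)
dlen(492) = 1 + dlen(49)
dlen(49) = 1 + dlen(4)
dlen(4) = 1  (base case: 4 < 10)
Unwinding: 1 + 1 + 1 + 1 + 1 + 1 + 1 + 1 + 1 = 9

9


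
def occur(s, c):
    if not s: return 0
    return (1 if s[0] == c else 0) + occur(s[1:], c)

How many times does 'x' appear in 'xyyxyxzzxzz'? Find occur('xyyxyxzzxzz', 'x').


s[0]='x' == 'x' -> 1
s[0]='y' != 'x' -> 0
s[0]='y' != 'x' -> 0
s[0]='x' == 'x' -> 1
s[0]='y' != 'x' -> 0
s[0]='x' == 'x' -> 1
s[0]='z' != 'x' -> 0
s[0]='z' != 'x' -> 0
s[0]='x' == 'x' -> 1
s[0]='z' != 'x' -> 0
s[0]='z' != 'x' -> 0
Sum: 1 + 0 + 0 + 1 + 0 + 1 + 0 + 0 + 1 + 0 + 0 = 4

4


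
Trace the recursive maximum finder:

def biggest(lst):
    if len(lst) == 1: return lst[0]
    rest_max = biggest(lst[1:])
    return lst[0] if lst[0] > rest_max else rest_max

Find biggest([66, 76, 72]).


biggest([66, 76, 72]): compare 66 with biggest([76, 72])
biggest([76, 72]): compare 76 with biggest([72])
biggest([72]) = 72  (base case)
Compare 76 with 72 -> 76
Compare 66 with 76 -> 76

76


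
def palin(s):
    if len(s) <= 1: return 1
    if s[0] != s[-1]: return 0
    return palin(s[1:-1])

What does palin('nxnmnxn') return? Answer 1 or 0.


palin('nxnmnxn'): s[0]='n' == s[-1]='n' -> check palin('xnmnx')
palin('xnmnx'): s[0]='x' == s[-1]='x' -> check palin('nmn')
palin('nmn'): s[0]='n' == s[-1]='n' -> check palin('m')
palin('m'): len <= 1 -> return 1  (base case)
Result: 1 (palindrome)

1


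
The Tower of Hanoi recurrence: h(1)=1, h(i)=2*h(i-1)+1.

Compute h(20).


h(20) = 2 * h(19) + 1
h(19) = 2 * h(18) + 1
h(18) = 2 * h(17) + 1
h(17) = 2 * h(16) + 1
h(16) = 2 * h(15) + 1
h(15) = 2 * h(14) + 1
h(14) = 2 * h(13) + 1
h(13) = 2 * h(12) + 1
h(12) = 2 * h(11) + 1
h(11) = 2 * h(10) + 1
h(10) = 2 * h(9) + 1
h(9) = 2 * h(8) + 1
h(8) = 2 * h(7) + 1
h(7) = 2 * h(6) + 1
h(6) = 2 * h(5) + 1
h(5) = 2 * h(4) + 1
h(4) = 2 * h(3) + 1
h(3) = 2 * h(2) + 1
h(2) = 2 * h(1) + 1
h(1) = 1  (base case)
h(2) = 2 * 1 + 1 = 3
h(3) = 2 * 3 + 1 = 7
h(4) = 2 * 7 + 1 = 15
h(5) = 2 * 15 + 1 = 31
h(6) = 2 * 31 + 1 = 63
h(7) = 2 * 63 + 1 = 127
h(8) = 2 * 127 + 1 = 255
h(9) = 2 * 255 + 1 = 511
h(10) = 2 * 511 + 1 = 1023
h(11) = 2 * 1023 + 1 = 2047
h(12) = 2 * 2047 + 1 = 4095
h(13) = 2 * 4095 + 1 = 8191
h(14) = 2 * 8191 + 1 = 16383
h(15) = 2 * 16383 + 1 = 32767
h(16) = 2 * 32767 + 1 = 65535
h(17) = 2 * 65535 + 1 = 131071
h(18) = 2 * 131071 + 1 = 262143
h(19) = 2 * 262143 + 1 = 524287
h(20) = 2 * 524287 + 1 = 1048575

1048575


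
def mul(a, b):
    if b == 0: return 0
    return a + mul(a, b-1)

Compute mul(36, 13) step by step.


mul(36, 13) = 36 + mul(36, 12)
mul(36, 12) = 36 + mul(36, 11)
mul(36, 11) = 36 + mul(36, 10)
mul(36, 10) = 36 + mul(36, 9)
mul(36, 9) = 36 + mul(36, 8)
mul(36, 8) = 36 + mul(36, 7)
mul(36, 7) = 36 + mul(36, 6)
mul(36, 6) = 36 + mul(36, 5)
mul(36, 5) = 36 + mul(36, 4)
mul(36, 4) = 36 + mul(36, 3)
mul(36, 3) = 36 + mul(36, 2)
mul(36, 2) = 36 + mul(36, 1)
mul(36, 1) = 36 + mul(36, 0)
mul(36, 0) = 0  (base case)
Total: 36 + 36 + 36 + 36 + 36 + 36 + 36 + 36 + 36 + 36 + 36 + 36 + 36 + 0 = 468

468


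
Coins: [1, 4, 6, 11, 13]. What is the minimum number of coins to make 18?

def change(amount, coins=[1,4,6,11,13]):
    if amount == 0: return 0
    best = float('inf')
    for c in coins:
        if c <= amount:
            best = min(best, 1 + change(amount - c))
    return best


Building up with DP:
change(0) = 0
change(1) = min(1+change(0)=1+0=1) = 1
change(2) = min(1+change(1)=1+1=2) = 2
change(3) = min(1+change(2)=1+2=3) = 3
change(4) = min(1+change(3)=1+3=4, 1+change(0)=1+0=1) = 1
change(5) = min(1+change(4)=1+1=2, 1+change(1)=1+1=2) = 2
change(6) = min(1+change(5)=1+2=3, 1+change(2)=1+2=3, 1+change(0)=1+0=1) = 1
change(7) = min(1+change(6)=1+1=2, 1+change(3)=1+3=4, 1+change(1)=1+1=2) = 2
change(8) = min(1+change(7)=1+2=3, 1+change(4)=1+1=2, 1+change(2)=1+2=3) = 2
change(9) = min(1+change(8)=1+2=3, 1+change(5)=1+2=3, 1+change(3)=1+3=4) = 3
change(10) = min(1+change(9)=1+3=4, 1+change(6)=1+1=2, 1+change(4)=1+1=2) = 2
change(11) = min(1+change(10)=1+2=3, 1+change(7)=1+2=3, 1+change(5)=1+2=3, 1+change(0)=1+0=1) = 1
change(12) = min(1+change(11)=1+1=2, 1+change(8)=1+2=3, 1+change(6)=1+1=2, 1+change(1)=1+1=2) = 2
change(13) = min(1+change(12)=1+2=3, 1+change(9)=1+3=4, 1+change(7)=1+2=3, 1+change(2)=1+2=3, 1+change(0)=1+0=1) = 1
change(14) = min(1+change(13)=1+1=2, 1+change(10)=1+2=3, 1+change(8)=1+2=3, 1+change(3)=1+3=4, 1+change(1)=1+1=2) = 2
change(15) = min(1+change(14)=1+2=3, 1+change(11)=1+1=2, 1+change(9)=1+3=4, 1+change(4)=1+1=2, 1+change(2)=1+2=3) = 2
change(16) = min(1+change(15)=1+2=3, 1+change(12)=1+2=3, 1+change(10)=1+2=3, 1+change(5)=1+2=3, 1+change(3)=1+3=4) = 3
change(17) = min(1+change(16)=1+3=4, 1+change(13)=1+1=2, 1+change(11)=1+1=2, 1+change(6)=1+1=2, 1+change(4)=1+1=2) = 2
change(18) = min(1+change(17)=1+2=3, 1+change(14)=1+2=3, 1+change(12)=1+2=3, 1+change(7)=1+2=3, 1+change(5)=1+2=3) = 3

3


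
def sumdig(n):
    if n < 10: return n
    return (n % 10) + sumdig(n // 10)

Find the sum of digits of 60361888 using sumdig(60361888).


sumdig(60361888) = 8 + sumdig(6036188)
sumdig(6036188) = 8 + sumdig(603618)
sumdig(603618) = 8 + sumdig(60361)
sumdig(60361) = 1 + sumdig(6036)
sumdig(6036) = 6 + sumdig(603)
sumdig(603) = 3 + sumdig(60)
sumdig(60) = 0 + sumdig(6)
sumdig(6) = 6  (base case)
Total: 8 + 8 + 8 + 1 + 6 + 3 + 0 + 6 = 40

40


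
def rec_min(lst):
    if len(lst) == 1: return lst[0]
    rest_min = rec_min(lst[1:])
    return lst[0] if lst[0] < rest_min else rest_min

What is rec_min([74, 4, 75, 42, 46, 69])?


rec_min([74, 4, 75, 42, 46, 69]): compare 74 with rec_min([4, 75, 42, 46, 69])
rec_min([4, 75, 42, 46, 69]): compare 4 with rec_min([75, 42, 46, 69])
rec_min([75, 42, 46, 69]): compare 75 with rec_min([42, 46, 69])
rec_min([42, 46, 69]): compare 42 with rec_min([46, 69])
rec_min([46, 69]): compare 46 with rec_min([69])
rec_min([69]) = 69  (base case)
Compare 46 with 69 -> 46
Compare 42 with 46 -> 42
Compare 75 with 42 -> 42
Compare 4 with 42 -> 4
Compare 74 with 4 -> 4

4


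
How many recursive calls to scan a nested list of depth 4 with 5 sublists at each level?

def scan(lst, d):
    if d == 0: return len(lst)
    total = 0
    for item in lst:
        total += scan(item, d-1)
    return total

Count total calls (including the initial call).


At depth 0 (root): 1 call
At depth 1: each of 1 parents calls scan on 5 children = 5 calls
At depth 2: each of 5 parents calls scan on 5 children = 25 calls
At depth 3: each of 25 parents calls scan on 5 children = 125 calls
At depth 4: each of 125 parents calls scan on 5 children = 625 calls
Total: 1 + 5 + 25 + 125 + 625 = 781

781


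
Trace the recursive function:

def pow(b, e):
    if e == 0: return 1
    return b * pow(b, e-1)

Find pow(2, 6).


pow(2, 6)
= 2 * pow(2, 5)
= 2 * 2 * pow(2, 4)
= 2 * 2 * 2 * pow(2, 3)
= 2 * 2 * 2 * 2 * pow(2, 2)
= 2 * 2 * 2 * 2 * 2 * pow(2, 1)
= 2 * 2 * 2 * 2 * 2 * 2 * pow(2, 0)
= 2 * 2 * 2 * 2 * 2 * 2 * 1
= 64

64


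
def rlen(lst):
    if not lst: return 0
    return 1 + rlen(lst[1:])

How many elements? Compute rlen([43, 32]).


rlen([43, 32]) = 1 + rlen([32])
rlen([32]) = 1 + rlen([])
rlen([]) = 0  (base case)
Unwinding: 1 + 1 + 0 = 2

2


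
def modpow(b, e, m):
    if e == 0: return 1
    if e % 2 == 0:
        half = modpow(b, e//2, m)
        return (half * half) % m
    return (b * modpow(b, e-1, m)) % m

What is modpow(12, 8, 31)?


modpow(12, 8, 31): e is even, compute modpow(12, 4, 31)
  modpow(12, 4, 31): e is even, compute modpow(12, 2, 31)
    modpow(12, 2, 31): e is even, compute modpow(12, 1, 31)
      modpow(12, 1, 31): e is odd, compute modpow(12, 0, 31)
        modpow(12, 0, 31) = 1
      (12 * 1) % 31 = 12
    half=12, (12*12) % 31 = 20
  half=20, (20*20) % 31 = 28
half=28, (28*28) % 31 = 9

9


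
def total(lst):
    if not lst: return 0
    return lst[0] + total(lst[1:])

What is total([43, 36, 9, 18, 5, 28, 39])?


total([43, 36, 9, 18, 5, 28, 39]) = 43 + total([36, 9, 18, 5, 28, 39])
total([36, 9, 18, 5, 28, 39]) = 36 + total([9, 18, 5, 28, 39])
total([9, 18, 5, 28, 39]) = 9 + total([18, 5, 28, 39])
total([18, 5, 28, 39]) = 18 + total([5, 28, 39])
total([5, 28, 39]) = 5 + total([28, 39])
total([28, 39]) = 28 + total([39])
total([39]) = 39 + total([])
total([]) = 0  (base case)
Total: 43 + 36 + 9 + 18 + 5 + 28 + 39 + 0 = 178

178


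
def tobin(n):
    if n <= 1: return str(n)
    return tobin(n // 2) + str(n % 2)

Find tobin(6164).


tobin(6164) = tobin(3082) + '0'
tobin(3082) = tobin(1541) + '0'
tobin(1541) = tobin(770) + '1'
tobin(770) = tobin(385) + '0'
tobin(385) = tobin(192) + '1'
tobin(192) = tobin(96) + '0'
tobin(96) = tobin(48) + '0'
tobin(48) = tobin(24) + '0'
tobin(24) = tobin(12) + '0'
tobin(12) = tobin(6) + '0'
tobin(6) = tobin(3) + '0'
tobin(3) = tobin(1) + '1'
tobin(1) = '1'  (base case)
Concatenating: '1' + '1' + '0' + '0' + '0' + '0' + '0' + '0' + '1' + '0' + '1' + '0' + '0' = '1100000010100'

1100000010100


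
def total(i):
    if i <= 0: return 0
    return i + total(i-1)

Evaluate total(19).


total(19)
= 19 + 18 + 17 + 16 + 15 + 14 + 13 + 12 + 11 + 10 + 9 + 8 + 7 + 6 + 5 + 4 + 3 + 2 + 1 + total(0)
= 19 + 18 + 17 + 16 + 15 + 14 + 13 + 12 + 11 + 10 + 9 + 8 + 7 + 6 + 5 + 4 + 3 + 2 + 1 + 0
= 190

190


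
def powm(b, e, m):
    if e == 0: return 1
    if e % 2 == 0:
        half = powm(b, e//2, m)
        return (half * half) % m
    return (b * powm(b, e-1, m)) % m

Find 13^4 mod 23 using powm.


powm(13, 4, 23): e is even, compute powm(13, 2, 23)
  powm(13, 2, 23): e is even, compute powm(13, 1, 23)
    powm(13, 1, 23): e is odd, compute powm(13, 0, 23)
      powm(13, 0, 23) = 1
    (13 * 1) % 23 = 13
  half=13, (13*13) % 23 = 8
half=8, (8*8) % 23 = 18

18


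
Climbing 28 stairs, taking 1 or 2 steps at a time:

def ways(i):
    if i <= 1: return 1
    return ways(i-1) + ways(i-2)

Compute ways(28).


Building up from base cases:
ways(0) = 1
ways(1) = 1
ways(2) = ways(1) + ways(0) = 1 + 1 = 2
ways(3) = ways(2) + ways(1) = 2 + 1 = 3
ways(4) = ways(3) + ways(2) = 3 + 2 = 5
ways(5) = ways(4) + ways(3) = 5 + 3 = 8
ways(6) = ways(5) + ways(4) = 8 + 5 = 13
ways(7) = ways(6) + ways(5) = 13 + 8 = 21
ways(8) = ways(7) + ways(6) = 21 + 13 = 34
ways(9) = ways(8) + ways(7) = 34 + 21 = 55
ways(10) = ways(9) + ways(8) = 55 + 34 = 89
ways(11) = ways(10) + ways(9) = 89 + 55 = 144
ways(12) = ways(11) + ways(10) = 144 + 89 = 233
ways(13) = ways(12) + ways(11) = 233 + 144 = 377
ways(14) = ways(13) + ways(12) = 377 + 233 = 610
ways(15) = ways(14) + ways(13) = 610 + 377 = 987
ways(16) = ways(15) + ways(14) = 987 + 610 = 1597
ways(17) = ways(16) + ways(15) = 1597 + 987 = 2584
ways(18) = ways(17) + ways(16) = 2584 + 1597 = 4181
ways(19) = ways(18) + ways(17) = 4181 + 2584 = 6765
ways(20) = ways(19) + ways(18) = 6765 + 4181 = 10946
ways(21) = ways(20) + ways(19) = 10946 + 6765 = 17711
ways(22) = ways(21) + ways(20) = 17711 + 10946 = 28657
ways(23) = ways(22) + ways(21) = 28657 + 17711 = 46368
ways(24) = ways(23) + ways(22) = 46368 + 28657 = 75025
ways(25) = ways(24) + ways(23) = 75025 + 46368 = 121393
ways(26) = ways(25) + ways(24) = 121393 + 75025 = 196418
ways(27) = ways(26) + ways(25) = 196418 + 121393 = 317811
ways(28) = ways(27) + ways(26) = 317811 + 196418 = 514229

514229


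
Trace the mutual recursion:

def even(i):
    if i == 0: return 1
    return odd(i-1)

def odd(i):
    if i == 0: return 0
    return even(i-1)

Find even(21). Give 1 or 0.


even(21) = odd(20)
odd(20) = even(19)
even(19) = odd(18)
odd(18) = even(17)
even(17) = odd(16)
odd(16) = even(15)
even(15) = odd(14)
odd(14) = even(13)
even(13) = odd(12)
odd(12) = even(11)
even(11) = odd(10)
odd(10) = even(9)
even(9) = odd(8)
odd(8) = even(7)
even(7) = odd(6)
odd(6) = even(5)
even(5) = odd(4)
odd(4) = even(3)
even(3) = odd(2)
odd(2) = even(1)
even(1) = odd(0)
odd(0) = 0  (base case)
Result: 0

0


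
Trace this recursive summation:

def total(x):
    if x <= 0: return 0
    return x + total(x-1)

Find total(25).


total(25)
= 25 + 24 + 23 + 22 + 21 + 20 + 19 + 18 + 17 + 16 + 15 + 14 + 13 + 12 + 11 + 10 + 9 + 8 + 7 + 6 + 5 + 4 + 3 + 2 + 1 + total(0)
= 25 + 24 + 23 + 22 + 21 + 20 + 19 + 18 + 17 + 16 + 15 + 14 + 13 + 12 + 11 + 10 + 9 + 8 + 7 + 6 + 5 + 4 + 3 + 2 + 1 + 0
= 325

325


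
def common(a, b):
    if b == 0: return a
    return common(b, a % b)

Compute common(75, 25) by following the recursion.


common(75, 25) = common(25, 0)
common(25, 0) = 25  (base case)

25


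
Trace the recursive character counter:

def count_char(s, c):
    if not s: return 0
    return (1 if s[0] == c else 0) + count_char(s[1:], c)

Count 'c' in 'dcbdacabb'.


s[0]='d' != 'c' -> 0
s[0]='c' == 'c' -> 1
s[0]='b' != 'c' -> 0
s[0]='d' != 'c' -> 0
s[0]='a' != 'c' -> 0
s[0]='c' == 'c' -> 1
s[0]='a' != 'c' -> 0
s[0]='b' != 'c' -> 0
s[0]='b' != 'c' -> 0
Sum: 0 + 1 + 0 + 0 + 0 + 1 + 0 + 0 + 0 = 2

2


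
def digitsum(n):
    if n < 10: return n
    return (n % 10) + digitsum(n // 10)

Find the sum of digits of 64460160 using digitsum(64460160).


digitsum(64460160) = 0 + digitsum(6446016)
digitsum(6446016) = 6 + digitsum(644601)
digitsum(644601) = 1 + digitsum(64460)
digitsum(64460) = 0 + digitsum(6446)
digitsum(6446) = 6 + digitsum(644)
digitsum(644) = 4 + digitsum(64)
digitsum(64) = 4 + digitsum(6)
digitsum(6) = 6  (base case)
Total: 0 + 6 + 1 + 0 + 6 + 4 + 4 + 6 = 27

27


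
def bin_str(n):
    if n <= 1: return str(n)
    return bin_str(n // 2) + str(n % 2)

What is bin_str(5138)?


bin_str(5138) = bin_str(2569) + '0'
bin_str(2569) = bin_str(1284) + '1'
bin_str(1284) = bin_str(642) + '0'
bin_str(642) = bin_str(321) + '0'
bin_str(321) = bin_str(160) + '1'
bin_str(160) = bin_str(80) + '0'
bin_str(80) = bin_str(40) + '0'
bin_str(40) = bin_str(20) + '0'
bin_str(20) = bin_str(10) + '0'
bin_str(10) = bin_str(5) + '0'
bin_str(5) = bin_str(2) + '1'
bin_str(2) = bin_str(1) + '0'
bin_str(1) = '1'  (base case)
Concatenating: '1' + '0' + '1' + '0' + '0' + '0' + '0' + '0' + '1' + '0' + '0' + '1' + '0' = '1010000010010'

1010000010010


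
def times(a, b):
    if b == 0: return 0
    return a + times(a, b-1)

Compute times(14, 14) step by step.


times(14, 14) = 14 + times(14, 13)
times(14, 13) = 14 + times(14, 12)
times(14, 12) = 14 + times(14, 11)
times(14, 11) = 14 + times(14, 10)
times(14, 10) = 14 + times(14, 9)
times(14, 9) = 14 + times(14, 8)
times(14, 8) = 14 + times(14, 7)
times(14, 7) = 14 + times(14, 6)
times(14, 6) = 14 + times(14, 5)
times(14, 5) = 14 + times(14, 4)
times(14, 4) = 14 + times(14, 3)
times(14, 3) = 14 + times(14, 2)
times(14, 2) = 14 + times(14, 1)
times(14, 1) = 14 + times(14, 0)
times(14, 0) = 0  (base case)
Total: 14 + 14 + 14 + 14 + 14 + 14 + 14 + 14 + 14 + 14 + 14 + 14 + 14 + 14 + 0 = 196

196


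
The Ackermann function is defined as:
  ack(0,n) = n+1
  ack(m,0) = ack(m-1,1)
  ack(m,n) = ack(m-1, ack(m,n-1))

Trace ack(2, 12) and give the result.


ack(2, 12) = ack(1, ack(2, 11))
  ack(2, 11) = ack(1, ack(2, 10))
    ack(2, 10) = ack(1, ack(2, 9))
      ack(2, 9) = ack(1, ack(2, 8))
        ack(2, 8) = ack(1, ack(2, 7))
          ack(2, 7) = ack(1, ack(2, 6))
          ack(2, 6) = ack(1, ack(2, 5))
          ack(2, 5) = ack(1, ack(2, 4))
          ack(2, 4) = ack(1, ack(2, 3))
          ack(2, 3) = ack(1, ack(2, 2))
          ack(2, 2) = ack(1, ack(2, 1))
          ack(2, 1) = ack(1, ack(2, 0))
          ack(2, 0) = ack(1, 1)
          ack(1, 1) = ack(0, ack(1, 0))
          ack(1, 0) = ack(0, 1)
          ack(0, 1) = 2
            = ack(0, 2)
          ack(0, 2) = 3
            = ack(1, 3)
          ack(1, 3) = ack(0, ack(1, 2))
          ack(1, 2) = ack(0, ack(1, 1))
          ack(1, 1) = ack(0, ack(1, 0))
          ack(1, 0) = ack(0, 1)
          ack(0, 1) = 2
            = ack(0, 2)
... (trace truncated)
Result: ack(2, 12) = 27

27


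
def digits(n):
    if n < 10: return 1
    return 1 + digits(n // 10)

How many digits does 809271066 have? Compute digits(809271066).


digits(809271066) = 1 + digits(80927106)
digits(80927106) = 1 + digits(8092710)
digits(8092710) = 1 + digits(809271)
digits(809271) = 1 + digits(80927)
digits(80927) = 1 + digits(8092)
digits(8092) = 1 + digits(809)
digits(809) = 1 + digits(80)
digits(80) = 1 + digits(8)
digits(8) = 1  (base case: 8 < 10)
Unwinding: 1 + 1 + 1 + 1 + 1 + 1 + 1 + 1 + 1 = 9

9


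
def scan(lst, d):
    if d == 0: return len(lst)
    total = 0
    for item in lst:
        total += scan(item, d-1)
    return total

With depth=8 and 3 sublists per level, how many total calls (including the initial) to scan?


At depth 0 (root): 1 call
At depth 1: each of 1 parents calls scan on 3 children = 3 calls
At depth 2: each of 3 parents calls scan on 3 children = 9 calls
At depth 3: each of 9 parents calls scan on 3 children = 27 calls
At depth 4: each of 27 parents calls scan on 3 children = 81 calls
At depth 5: each of 81 parents calls scan on 3 children = 243 calls
At depth 6: each of 243 parents calls scan on 3 children = 729 calls
At depth 7: each of 729 parents calls scan on 3 children = 2187 calls
At depth 8: each of 2187 parents calls scan on 3 children = 6561 calls
Total: 1 + 3 + 9 + 27 + 81 + 243 + 729 + 2187 + 6561 = 9841

9841


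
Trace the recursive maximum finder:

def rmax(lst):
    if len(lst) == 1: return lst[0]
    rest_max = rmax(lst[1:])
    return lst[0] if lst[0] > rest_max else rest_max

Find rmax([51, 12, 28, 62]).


rmax([51, 12, 28, 62]): compare 51 with rmax([12, 28, 62])
rmax([12, 28, 62]): compare 12 with rmax([28, 62])
rmax([28, 62]): compare 28 with rmax([62])
rmax([62]) = 62  (base case)
Compare 28 with 62 -> 62
Compare 12 with 62 -> 62
Compare 51 with 62 -> 62

62


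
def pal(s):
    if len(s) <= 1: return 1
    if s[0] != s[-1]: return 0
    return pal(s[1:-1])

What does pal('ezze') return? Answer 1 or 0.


pal('ezze'): s[0]='e' == s[-1]='e' -> check pal('zz')
pal('zz'): s[0]='z' == s[-1]='z' -> check pal('')
pal(''): len <= 1 -> return 1  (base case)
Result: 1 (palindrome)

1


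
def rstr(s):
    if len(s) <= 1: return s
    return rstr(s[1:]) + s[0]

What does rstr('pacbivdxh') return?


rstr('pacbivdxh') = rstr('acbivdxh') + 'p'
rstr('acbivdxh') = rstr('cbivdxh') + 'a'
rstr('cbivdxh') = rstr('bivdxh') + 'c'
rstr('bivdxh') = rstr('ivdxh') + 'b'
rstr('ivdxh') = rstr('vdxh') + 'i'
rstr('vdxh') = rstr('dxh') + 'v'
rstr('dxh') = rstr('xh') + 'd'
rstr('xh') = rstr('h') + 'x'
rstr('h') = 'h'  (base case)
Concatenating: 'h' + 'x' + 'd' + 'v' + 'i' + 'b' + 'c' + 'a' + 'p' = 'hxdvibcap'

hxdvibcap


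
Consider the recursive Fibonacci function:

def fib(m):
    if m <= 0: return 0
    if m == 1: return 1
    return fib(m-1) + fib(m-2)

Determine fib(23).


Computing fib(23) bottom-up:
fib(0) = 0
fib(1) = 1
fib(2) = fib(1) + fib(0) = 1 + 0 = 1
fib(3) = fib(2) + fib(1) = 1 + 1 = 2
fib(4) = fib(3) + fib(2) = 2 + 1 = 3
fib(5) = fib(4) + fib(3) = 3 + 2 = 5
fib(6) = fib(5) + fib(4) = 5 + 3 = 8
fib(7) = fib(6) + fib(5) = 8 + 5 = 13
fib(8) = fib(7) + fib(6) = 13 + 8 = 21
fib(9) = fib(8) + fib(7) = 21 + 13 = 34
fib(10) = fib(9) + fib(8) = 34 + 21 = 55
fib(11) = fib(10) + fib(9) = 55 + 34 = 89
fib(12) = fib(11) + fib(10) = 89 + 55 = 144
fib(13) = fib(12) + fib(11) = 144 + 89 = 233
fib(14) = fib(13) + fib(12) = 233 + 144 = 377
fib(15) = fib(14) + fib(13) = 377 + 233 = 610
fib(16) = fib(15) + fib(14) = 610 + 377 = 987
fib(17) = fib(16) + fib(15) = 987 + 610 = 1597
fib(18) = fib(17) + fib(16) = 1597 + 987 = 2584
fib(19) = fib(18) + fib(17) = 2584 + 1597 = 4181
fib(20) = fib(19) + fib(18) = 4181 + 2584 = 6765
fib(21) = fib(20) + fib(19) = 6765 + 4181 = 10946
fib(22) = fib(21) + fib(20) = 10946 + 6765 = 17711
fib(23) = fib(22) + fib(21) = 17711 + 10946 = 28657

28657


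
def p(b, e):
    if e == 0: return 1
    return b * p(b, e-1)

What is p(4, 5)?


p(4, 5)
= 4 * p(4, 4)
= 4 * 4 * p(4, 3)
= 4 * 4 * 4 * p(4, 2)
= 4 * 4 * 4 * 4 * p(4, 1)
= 4 * 4 * 4 * 4 * 4 * p(4, 0)
= 4 * 4 * 4 * 4 * 4 * 1
= 1024

1024


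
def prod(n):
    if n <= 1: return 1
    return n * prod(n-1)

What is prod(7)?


prod(7)
= 7 * prod(6)
= 7 * 6 * prod(5)
= 7 * 6 * 5 * prod(4)
= 7 * 6 * 5 * 4 * prod(3)
= 7 * 6 * 5 * 4 * 3 * prod(2)
= 7 * 6 * 5 * 4 * 3 * 2 * prod(1)
= 7 * 6 * 5 * 4 * 3 * 2 * 1
= 5040

5040


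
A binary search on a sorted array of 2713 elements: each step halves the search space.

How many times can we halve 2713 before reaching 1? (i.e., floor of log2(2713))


2713 / 2 = 1356
1356 / 2 = 678
678 / 2 = 339
339 / 2 = 169
169 / 2 = 84
84 / 2 = 42
42 / 2 = 21
21 / 2 = 10
10 / 2 = 5
5 / 2 = 2
2 / 2 = 1
Reached 1 after 11 halvings

11


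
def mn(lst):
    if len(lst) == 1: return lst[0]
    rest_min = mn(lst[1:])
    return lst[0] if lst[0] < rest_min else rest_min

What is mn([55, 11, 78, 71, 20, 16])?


mn([55, 11, 78, 71, 20, 16]): compare 55 with mn([11, 78, 71, 20, 16])
mn([11, 78, 71, 20, 16]): compare 11 with mn([78, 71, 20, 16])
mn([78, 71, 20, 16]): compare 78 with mn([71, 20, 16])
mn([71, 20, 16]): compare 71 with mn([20, 16])
mn([20, 16]): compare 20 with mn([16])
mn([16]) = 16  (base case)
Compare 20 with 16 -> 16
Compare 71 with 16 -> 16
Compare 78 with 16 -> 16
Compare 11 with 16 -> 11
Compare 55 with 11 -> 11

11


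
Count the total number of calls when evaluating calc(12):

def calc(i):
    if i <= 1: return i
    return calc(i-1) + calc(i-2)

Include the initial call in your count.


Let C(n) = total calls for calc(n)
C(0) = 1, C(1) = 1
C(2) = 1 + C(1) + C(0) = 1 + 1 + 1 = 3
C(3) = 1 + C(2) + C(1) = 1 + 3 + 1 = 5
C(4) = 1 + C(3) + C(2) = 1 + 5 + 3 = 9
C(5) = 1 + C(4) + C(3) = 1 + 9 + 5 = 15
C(6) = 1 + C(5) + C(4) = 1 + 15 + 9 = 25
C(7) = 1 + C(6) + C(5) = 1 + 25 + 15 = 41
C(8) = 1 + C(7) + C(6) = 1 + 41 + 25 = 67
C(9) = 1 + C(8) + C(7) = 1 + 67 + 41 = 109
C(10) = 1 + C(9) + C(8) = 1 + 109 + 67 = 177
C(11) = 1 + C(10) + C(9) = 1 + 177 + 109 = 287
C(12) = 1 + C(11) + C(10) = 1 + 287 + 177 = 465

465


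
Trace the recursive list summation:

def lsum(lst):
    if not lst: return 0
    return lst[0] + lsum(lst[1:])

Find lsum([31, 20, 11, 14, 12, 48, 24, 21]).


lsum([31, 20, 11, 14, 12, 48, 24, 21]) = 31 + lsum([20, 11, 14, 12, 48, 24, 21])
lsum([20, 11, 14, 12, 48, 24, 21]) = 20 + lsum([11, 14, 12, 48, 24, 21])
lsum([11, 14, 12, 48, 24, 21]) = 11 + lsum([14, 12, 48, 24, 21])
lsum([14, 12, 48, 24, 21]) = 14 + lsum([12, 48, 24, 21])
lsum([12, 48, 24, 21]) = 12 + lsum([48, 24, 21])
lsum([48, 24, 21]) = 48 + lsum([24, 21])
lsum([24, 21]) = 24 + lsum([21])
lsum([21]) = 21 + lsum([])
lsum([]) = 0  (base case)
Total: 31 + 20 + 11 + 14 + 12 + 48 + 24 + 21 + 0 = 181

181


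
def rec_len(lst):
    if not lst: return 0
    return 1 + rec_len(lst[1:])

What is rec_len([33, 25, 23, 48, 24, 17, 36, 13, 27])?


rec_len([33, 25, 23, 48, 24, 17, 36, 13, 27]) = 1 + rec_len([25, 23, 48, 24, 17, 36, 13, 27])
rec_len([25, 23, 48, 24, 17, 36, 13, 27]) = 1 + rec_len([23, 48, 24, 17, 36, 13, 27])
rec_len([23, 48, 24, 17, 36, 13, 27]) = 1 + rec_len([48, 24, 17, 36, 13, 27])
rec_len([48, 24, 17, 36, 13, 27]) = 1 + rec_len([24, 17, 36, 13, 27])
rec_len([24, 17, 36, 13, 27]) = 1 + rec_len([17, 36, 13, 27])
rec_len([17, 36, 13, 27]) = 1 + rec_len([36, 13, 27])
rec_len([36, 13, 27]) = 1 + rec_len([13, 27])
rec_len([13, 27]) = 1 + rec_len([27])
rec_len([27]) = 1 + rec_len([])
rec_len([]) = 0  (base case)
Unwinding: 1 + 1 + 1 + 1 + 1 + 1 + 1 + 1 + 1 + 0 = 9

9


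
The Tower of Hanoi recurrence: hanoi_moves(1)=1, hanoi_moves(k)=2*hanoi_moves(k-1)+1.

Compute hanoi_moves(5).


hanoi_moves(5) = 2 * hanoi_moves(4) + 1
hanoi_moves(4) = 2 * hanoi_moves(3) + 1
hanoi_moves(3) = 2 * hanoi_moves(2) + 1
hanoi_moves(2) = 2 * hanoi_moves(1) + 1
hanoi_moves(1) = 1  (base case)
hanoi_moves(2) = 2 * 1 + 1 = 3
hanoi_moves(3) = 2 * 3 + 1 = 7
hanoi_moves(4) = 2 * 7 + 1 = 15
hanoi_moves(5) = 2 * 15 + 1 = 31

31


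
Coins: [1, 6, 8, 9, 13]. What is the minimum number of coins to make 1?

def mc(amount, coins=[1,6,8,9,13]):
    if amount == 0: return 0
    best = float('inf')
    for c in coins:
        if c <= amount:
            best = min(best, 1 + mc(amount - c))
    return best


Building up with DP:
mc(0) = 0
mc(1) = min(1+mc(0)=1+0=1) = 1

1


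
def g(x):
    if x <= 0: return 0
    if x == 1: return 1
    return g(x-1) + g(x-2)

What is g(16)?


Computing g(16) bottom-up:
g(0) = 0
g(1) = 1
g(2) = g(1) + g(0) = 1 + 0 = 1
g(3) = g(2) + g(1) = 1 + 1 = 2
g(4) = g(3) + g(2) = 2 + 1 = 3
g(5) = g(4) + g(3) = 3 + 2 = 5
g(6) = g(5) + g(4) = 5 + 3 = 8
g(7) = g(6) + g(5) = 8 + 5 = 13
g(8) = g(7) + g(6) = 13 + 8 = 21
g(9) = g(8) + g(7) = 21 + 13 = 34
g(10) = g(9) + g(8) = 34 + 21 = 55
g(11) = g(10) + g(9) = 55 + 34 = 89
g(12) = g(11) + g(10) = 89 + 55 = 144
g(13) = g(12) + g(11) = 144 + 89 = 233
g(14) = g(13) + g(12) = 233 + 144 = 377
g(15) = g(14) + g(13) = 377 + 233 = 610
g(16) = g(15) + g(14) = 610 + 377 = 987

987


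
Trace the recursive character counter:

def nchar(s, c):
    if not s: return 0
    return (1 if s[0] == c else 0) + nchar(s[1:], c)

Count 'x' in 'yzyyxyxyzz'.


s[0]='y' != 'x' -> 0
s[0]='z' != 'x' -> 0
s[0]='y' != 'x' -> 0
s[0]='y' != 'x' -> 0
s[0]='x' == 'x' -> 1
s[0]='y' != 'x' -> 0
s[0]='x' == 'x' -> 1
s[0]='y' != 'x' -> 0
s[0]='z' != 'x' -> 0
s[0]='z' != 'x' -> 0
Sum: 0 + 0 + 0 + 0 + 1 + 0 + 1 + 0 + 0 + 0 = 2

2


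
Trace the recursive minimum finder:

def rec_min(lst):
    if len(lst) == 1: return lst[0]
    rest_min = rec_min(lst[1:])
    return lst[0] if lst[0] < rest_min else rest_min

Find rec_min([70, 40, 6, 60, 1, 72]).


rec_min([70, 40, 6, 60, 1, 72]): compare 70 with rec_min([40, 6, 60, 1, 72])
rec_min([40, 6, 60, 1, 72]): compare 40 with rec_min([6, 60, 1, 72])
rec_min([6, 60, 1, 72]): compare 6 with rec_min([60, 1, 72])
rec_min([60, 1, 72]): compare 60 with rec_min([1, 72])
rec_min([1, 72]): compare 1 with rec_min([72])
rec_min([72]) = 72  (base case)
Compare 1 with 72 -> 1
Compare 60 with 1 -> 1
Compare 6 with 1 -> 1
Compare 40 with 1 -> 1
Compare 70 with 1 -> 1

1


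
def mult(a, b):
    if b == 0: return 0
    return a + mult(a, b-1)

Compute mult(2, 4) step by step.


mult(2, 4) = 2 + mult(2, 3)
mult(2, 3) = 2 + mult(2, 2)
mult(2, 2) = 2 + mult(2, 1)
mult(2, 1) = 2 + mult(2, 0)
mult(2, 0) = 0  (base case)
Total: 2 + 2 + 2 + 2 + 0 = 8

8


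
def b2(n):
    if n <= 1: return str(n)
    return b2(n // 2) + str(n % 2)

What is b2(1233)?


b2(1233) = b2(616) + '1'
b2(616) = b2(308) + '0'
b2(308) = b2(154) + '0'
b2(154) = b2(77) + '0'
b2(77) = b2(38) + '1'
b2(38) = b2(19) + '0'
b2(19) = b2(9) + '1'
b2(9) = b2(4) + '1'
b2(4) = b2(2) + '0'
b2(2) = b2(1) + '0'
b2(1) = '1'  (base case)
Concatenating: '1' + '0' + '0' + '1' + '1' + '0' + '1' + '0' + '0' + '0' + '1' = '10011010001'

10011010001


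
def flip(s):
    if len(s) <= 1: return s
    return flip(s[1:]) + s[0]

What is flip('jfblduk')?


flip('jfblduk') = flip('fblduk') + 'j'
flip('fblduk') = flip('blduk') + 'f'
flip('blduk') = flip('lduk') + 'b'
flip('lduk') = flip('duk') + 'l'
flip('duk') = flip('uk') + 'd'
flip('uk') = flip('k') + 'u'
flip('k') = 'k'  (base case)
Concatenating: 'k' + 'u' + 'd' + 'l' + 'b' + 'f' + 'j' = 'kudlbfj'

kudlbfj


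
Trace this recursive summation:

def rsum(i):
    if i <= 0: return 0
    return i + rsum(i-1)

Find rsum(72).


rsum(72)
= 72 + 71 + 70 + 69 + 68 + 67 + 66 + 65 + 64 + 63 + 62 + 61 + 60 + 59 + 58 + 57 + 56 + 55 + 54 + 53 + 52 + 51 + 50 + 49 + 48 + 47 + 46 + 45 + 44 + 43 + 42 + 41 + 40 + 39 + 38 + 37 + 36 + 35 + 34 + 33 + 32 + 31 + 30 + 29 + 28 + 27 + 26 + 25 + 24 + 23 + 22 + 21 + 20 + 19 + 18 + 17 + 16 + 15 + 14 + 13 + 12 + 11 + 10 + 9 + 8 + 7 + 6 + 5 + 4 + 3 + 2 + 1 + rsum(0)
= 72 + 71 + 70 + 69 + 68 + 67 + 66 + 65 + 64 + 63 + 62 + 61 + 60 + 59 + 58 + 57 + 56 + 55 + 54 + 53 + 52 + 51 + 50 + 49 + 48 + 47 + 46 + 45 + 44 + 43 + 42 + 41 + 40 + 39 + 38 + 37 + 36 + 35 + 34 + 33 + 32 + 31 + 30 + 29 + 28 + 27 + 26 + 25 + 24 + 23 + 22 + 21 + 20 + 19 + 18 + 17 + 16 + 15 + 14 + 13 + 12 + 11 + 10 + 9 + 8 + 7 + 6 + 5 + 4 + 3 + 2 + 1 + 0
= 2628

2628


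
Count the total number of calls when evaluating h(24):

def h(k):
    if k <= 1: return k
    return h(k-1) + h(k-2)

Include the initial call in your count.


Let C(n) = total calls for h(n)
C(0) = 1, C(1) = 1
C(2) = 1 + C(1) + C(0) = 1 + 1 + 1 = 3
C(3) = 1 + C(2) + C(1) = 1 + 3 + 1 = 5
C(4) = 1 + C(3) + C(2) = 1 + 5 + 3 = 9
C(5) = 1 + C(4) + C(3) = 1 + 9 + 5 = 15
C(6) = 1 + C(5) + C(4) = 1 + 15 + 9 = 25
C(7) = 1 + C(6) + C(5) = 1 + 25 + 15 = 41
C(8) = 1 + C(7) + C(6) = 1 + 41 + 25 = 67
C(9) = 1 + C(8) + C(7) = 1 + 67 + 41 = 109
C(10) = 1 + C(9) + C(8) = 1 + 109 + 67 = 177
C(11) = 1 + C(10) + C(9) = 1 + 177 + 109 = 287
C(12) = 1 + C(11) + C(10) = 1 + 287 + 177 = 465
C(13) = 1 + C(12) + C(11) = 1 + 465 + 287 = 753
C(14) = 1 + C(13) + C(12) = 1 + 753 + 465 = 1219
C(15) = 1 + C(14) + C(13) = 1 + 1219 + 753 = 1973
C(16) = 1 + C(15) + C(14) = 1 + 1973 + 1219 = 3193
C(17) = 1 + C(16) + C(15) = 1 + 3193 + 1973 = 5167
C(18) = 1 + C(17) + C(16) = 1 + 5167 + 3193 = 8361
C(19) = 1 + C(18) + C(17) = 1 + 8361 + 5167 = 13529
C(20) = 1 + C(19) + C(18) = 1 + 13529 + 8361 = 21891
C(21) = 1 + C(20) + C(19) = 1 + 21891 + 13529 = 35421
C(22) = 1 + C(21) + C(20) = 1 + 35421 + 21891 = 57313
C(23) = 1 + C(22) + C(21) = 1 + 57313 + 35421 = 92735
C(24) = 1 + C(23) + C(22) = 1 + 92735 + 57313 = 150049

150049


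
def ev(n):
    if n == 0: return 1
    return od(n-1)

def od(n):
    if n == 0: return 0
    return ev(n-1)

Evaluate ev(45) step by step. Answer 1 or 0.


ev(45) = od(44)
od(44) = ev(43)
ev(43) = od(42)
od(42) = ev(41)
ev(41) = od(40)
od(40) = ev(39)
ev(39) = od(38)
od(38) = ev(37)
ev(37) = od(36)
od(36) = ev(35)
ev(35) = od(34)
od(34) = ev(33)
ev(33) = od(32)
od(32) = ev(31)
ev(31) = od(30)
od(30) = ev(29)
ev(29) = od(28)
od(28) = ev(27)
ev(27) = od(26)
od(26) = ev(25)
ev(25) = od(24)
od(24) = ev(23)
ev(23) = od(22)
od(22) = ev(21)
ev(21) = od(20)
od(20) = ev(19)
ev(19) = od(18)
od(18) = ev(17)
ev(17) = od(16)
od(16) = ev(15)
ev(15) = od(14)
od(14) = ev(13)
ev(13) = od(12)
od(12) = ev(11)
ev(11) = od(10)
od(10) = ev(9)
ev(9) = od(8)
od(8) = ev(7)
ev(7) = od(6)
od(6) = ev(5)
ev(5) = od(4)
od(4) = ev(3)
ev(3) = od(2)
od(2) = ev(1)
ev(1) = od(0)
od(0) = 0  (base case)
Result: 0

0


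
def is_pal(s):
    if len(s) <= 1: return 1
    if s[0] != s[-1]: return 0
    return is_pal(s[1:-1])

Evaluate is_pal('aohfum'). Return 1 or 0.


is_pal('aohfum'): s[0]='a' != s[-1]='m' -> return 0
Result: 0 (not a palindrome)

0


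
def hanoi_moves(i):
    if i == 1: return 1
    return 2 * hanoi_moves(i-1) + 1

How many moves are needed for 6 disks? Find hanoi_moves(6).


hanoi_moves(6) = 2 * hanoi_moves(5) + 1
hanoi_moves(5) = 2 * hanoi_moves(4) + 1
hanoi_moves(4) = 2 * hanoi_moves(3) + 1
hanoi_moves(3) = 2 * hanoi_moves(2) + 1
hanoi_moves(2) = 2 * hanoi_moves(1) + 1
hanoi_moves(1) = 1  (base case)
hanoi_moves(2) = 2 * 1 + 1 = 3
hanoi_moves(3) = 2 * 3 + 1 = 7
hanoi_moves(4) = 2 * 7 + 1 = 15
hanoi_moves(5) = 2 * 15 + 1 = 31
hanoi_moves(6) = 2 * 31 + 1 = 63

63


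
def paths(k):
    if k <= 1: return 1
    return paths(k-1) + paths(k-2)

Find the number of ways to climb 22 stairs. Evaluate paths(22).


Building up from base cases:
paths(0) = 1
paths(1) = 1
paths(2) = paths(1) + paths(0) = 1 + 1 = 2
paths(3) = paths(2) + paths(1) = 2 + 1 = 3
paths(4) = paths(3) + paths(2) = 3 + 2 = 5
paths(5) = paths(4) + paths(3) = 5 + 3 = 8
paths(6) = paths(5) + paths(4) = 8 + 5 = 13
paths(7) = paths(6) + paths(5) = 13 + 8 = 21
paths(8) = paths(7) + paths(6) = 21 + 13 = 34
paths(9) = paths(8) + paths(7) = 34 + 21 = 55
paths(10) = paths(9) + paths(8) = 55 + 34 = 89
paths(11) = paths(10) + paths(9) = 89 + 55 = 144
paths(12) = paths(11) + paths(10) = 144 + 89 = 233
paths(13) = paths(12) + paths(11) = 233 + 144 = 377
paths(14) = paths(13) + paths(12) = 377 + 233 = 610
paths(15) = paths(14) + paths(13) = 610 + 377 = 987
paths(16) = paths(15) + paths(14) = 987 + 610 = 1597
paths(17) = paths(16) + paths(15) = 1597 + 987 = 2584
paths(18) = paths(17) + paths(16) = 2584 + 1597 = 4181
paths(19) = paths(18) + paths(17) = 4181 + 2584 = 6765
paths(20) = paths(19) + paths(18) = 6765 + 4181 = 10946
paths(21) = paths(20) + paths(19) = 10946 + 6765 = 17711
paths(22) = paths(21) + paths(20) = 17711 + 10946 = 28657

28657
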